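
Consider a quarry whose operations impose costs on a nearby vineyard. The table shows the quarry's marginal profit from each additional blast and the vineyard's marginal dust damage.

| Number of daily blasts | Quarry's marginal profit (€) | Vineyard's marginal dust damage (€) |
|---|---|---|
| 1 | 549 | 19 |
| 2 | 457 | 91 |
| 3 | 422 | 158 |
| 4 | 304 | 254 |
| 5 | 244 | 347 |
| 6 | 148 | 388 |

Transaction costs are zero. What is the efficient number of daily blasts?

Bargaining reaches the level where marginal profit last exceeds marginal dust damage.
That holds through level 4 (304 ≥ 254) but not at 5 (244 < 347).

4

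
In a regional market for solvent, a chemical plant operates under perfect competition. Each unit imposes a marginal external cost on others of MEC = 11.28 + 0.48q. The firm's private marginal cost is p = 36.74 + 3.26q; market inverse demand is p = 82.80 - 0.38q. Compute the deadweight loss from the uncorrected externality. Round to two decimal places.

DWL = 36.55

Market equilibrium (private): 36.74 + 3.26q = 82.80 - 0.38q → q_m = 12.6538.
Social marginal cost = private MC + MEC = 48.02 + 3.74q.
Set SMC = demand: 48.02 + 3.74q = 82.80 - 0.38q → q* = 8.4417.
Height of the DWL triangle at q_m is SMC(q_m) − demand(q_m) = MEC(q_m) = 17.3538.
DWL = ½ × 4.2121 × 17.3538 = 36.5480.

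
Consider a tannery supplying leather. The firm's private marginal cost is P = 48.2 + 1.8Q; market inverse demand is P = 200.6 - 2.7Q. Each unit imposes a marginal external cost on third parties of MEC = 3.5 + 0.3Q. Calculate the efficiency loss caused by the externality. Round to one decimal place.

Market equilibrium (private): 48.2 + 1.8Q = 200.6 - 2.7Q → Q_m = 33.8667.
Social marginal cost = private MC + MEC = 51.7 + 2.1Q.
Set SMC = demand: 51.7 + 2.1Q = 200.6 - 2.7Q → Q* = 31.0208.
Between Q* and Q_m the wedge SMC − demand runs linearly from 0 to MEC(Q_m), so the loss is a triangle.
DWL = ½ × 2.8459 × 13.6600 = 19.4375.

DWL = 19.4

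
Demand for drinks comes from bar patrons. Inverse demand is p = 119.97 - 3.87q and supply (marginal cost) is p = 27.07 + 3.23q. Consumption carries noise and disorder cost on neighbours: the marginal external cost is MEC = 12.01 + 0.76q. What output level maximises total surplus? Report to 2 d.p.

Social marginal benefit = demand − MEC = 107.96 - 4.63q.
Set SMB = MC: 107.96 - 4.63q = 27.07 + 3.23q → q* = 10.2913.

q* = 10.29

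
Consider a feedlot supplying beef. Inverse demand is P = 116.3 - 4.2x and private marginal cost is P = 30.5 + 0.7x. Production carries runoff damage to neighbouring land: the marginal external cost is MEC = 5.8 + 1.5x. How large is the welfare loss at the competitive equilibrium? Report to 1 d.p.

Market equilibrium (private): 30.5 + 0.7x = 116.3 - 4.2x → x_m = 17.5102.
Social marginal cost = private MC + MEC = 36.3 + 2.2x.
Set SMC = demand: 36.3 + 2.2x = 116.3 - 4.2x → x* = 12.5000.
Between x* and x_m the wedge SMC − demand runs linearly from 0 to MEC(x_m), so the loss is a triangle.
DWL = ½ × 5.0102 × 32.0653 = 80.3268.

DWL = 80.3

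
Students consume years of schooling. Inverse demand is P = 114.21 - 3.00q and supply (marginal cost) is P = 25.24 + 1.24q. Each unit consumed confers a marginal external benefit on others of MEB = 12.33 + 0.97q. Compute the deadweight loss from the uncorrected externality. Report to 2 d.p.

DWL = 163.34

Market equilibrium (private): 25.24 + 1.24q = 114.21 - 3.00q → q_m = 20.9835.
Social marginal benefit = demand + MEB = 126.54 - 2.03q.
Set SMB = MC: 126.54 - 2.03q = 25.24 + 1.24q → q* = 30.9786.
The welfare-loss triangle has base |q_m − q*| and height MEB(q_m) (the vertical gap between SMB and MC is zero at q* and MEB at q_m).
DWL = ½ × 9.9951 × 32.6840 = 163.3399.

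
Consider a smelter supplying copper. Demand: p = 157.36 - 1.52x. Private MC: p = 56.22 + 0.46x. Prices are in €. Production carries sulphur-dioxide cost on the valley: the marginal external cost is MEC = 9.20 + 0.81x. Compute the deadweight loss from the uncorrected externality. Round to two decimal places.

Market equilibrium (private): 56.22 + 0.46x = 157.36 - 1.52x → x_m = 51.0808.
Social marginal cost = private MC + MEC = 65.42 + 1.27x.
Set SMC = demand: 65.42 + 1.27x = 157.36 - 1.52x → x* = 32.9534.
The welfare-loss triangle has base |x_m − x*| and height MEC(x_m) (the vertical gap between SMC and demand is zero at x* and MEC at x_m).
DWL = ½ × 18.1274 × 50.5755 = 458.4012.

DWL = €458.40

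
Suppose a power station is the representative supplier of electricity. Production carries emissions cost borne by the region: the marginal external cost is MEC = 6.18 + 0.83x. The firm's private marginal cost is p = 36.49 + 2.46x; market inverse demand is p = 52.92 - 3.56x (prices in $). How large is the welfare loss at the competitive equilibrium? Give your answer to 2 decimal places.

DWL = $5.21

Market equilibrium (private): 36.49 + 2.46x = 52.92 - 3.56x → x_m = 2.7292.
Social marginal cost = private MC + MEC = 42.67 + 3.29x.
Set SMC = demand: 42.67 + 3.29x = 52.92 - 3.56x → x* = 1.4964.
The welfare-loss triangle has base |x_m − x*| and height MEC(x_m) (the vertical gap between SMC and demand is zero at x* and MEC at x_m).
DWL = ½ × 1.2328 × 8.4453 = 5.2057.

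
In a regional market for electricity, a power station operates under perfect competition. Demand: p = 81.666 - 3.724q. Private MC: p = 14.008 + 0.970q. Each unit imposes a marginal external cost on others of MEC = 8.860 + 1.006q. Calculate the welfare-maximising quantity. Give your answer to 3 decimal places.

q* = 10.315

Social marginal cost = private MC + MEC = 22.868 + 1.976q.
Set SMC = demand: 22.868 + 1.976q = 81.666 - 3.724q → q* = 10.3154.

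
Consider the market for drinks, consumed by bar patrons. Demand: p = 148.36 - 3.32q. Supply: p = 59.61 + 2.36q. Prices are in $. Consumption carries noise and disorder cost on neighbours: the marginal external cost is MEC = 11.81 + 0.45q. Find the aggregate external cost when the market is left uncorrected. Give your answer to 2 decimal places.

Market equilibrium (private): 59.61 + 2.36q = 148.36 - 3.32q → q_m = 15.6250.
Total external cost = ∫₀^{q_m} (11.81 + 0.45q) dq = 11.81×15.6250 + ½×0.45×15.6250² = 239.4629.

$239.46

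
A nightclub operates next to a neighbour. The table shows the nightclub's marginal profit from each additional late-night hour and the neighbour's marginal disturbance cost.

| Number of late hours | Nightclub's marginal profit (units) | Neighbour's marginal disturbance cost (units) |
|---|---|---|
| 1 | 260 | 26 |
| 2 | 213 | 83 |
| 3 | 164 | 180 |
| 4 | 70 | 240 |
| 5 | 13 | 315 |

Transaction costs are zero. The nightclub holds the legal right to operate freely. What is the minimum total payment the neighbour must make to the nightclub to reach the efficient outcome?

247

Left alone the nightclub would choose level 5 (marginal profit stays positive).
Efficient level: k* = 2 (marginal profit ≥ marginal disturbance cost through 2).
The neighbour must at least cover the nightclub's forgone profit from cutting 5→2: 164 + 70 + 13 = 247.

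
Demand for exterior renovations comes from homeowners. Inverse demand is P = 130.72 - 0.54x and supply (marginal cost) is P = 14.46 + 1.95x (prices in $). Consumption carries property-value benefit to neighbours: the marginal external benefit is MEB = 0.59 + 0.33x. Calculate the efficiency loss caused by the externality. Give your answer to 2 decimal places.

DWL = $59.24

Market equilibrium (private): 14.46 + 1.95x = 130.72 - 0.54x → x_m = 46.6908.
Social marginal benefit = demand + MEB = 131.31 - 0.21x.
Set SMB = MC: 131.31 - 0.21x = 14.46 + 1.95x → x* = 54.0972.
The welfare-loss triangle has base |x_m − x*| and height MEB(x_m) (the vertical gap between SMB and MC is zero at x* and MEB at x_m).
DWL = ½ × 7.4064 × 15.9980 = 59.2438.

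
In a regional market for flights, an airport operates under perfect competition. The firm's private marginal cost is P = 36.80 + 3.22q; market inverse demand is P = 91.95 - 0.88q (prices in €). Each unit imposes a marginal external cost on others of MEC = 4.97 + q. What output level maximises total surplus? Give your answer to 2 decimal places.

Social marginal cost = private MC + MEC = 41.77 + 4.22q.
Set SMC = demand: 41.77 + 4.22q = 91.95 - 0.88q → q* = 9.8392.

q* = 9.84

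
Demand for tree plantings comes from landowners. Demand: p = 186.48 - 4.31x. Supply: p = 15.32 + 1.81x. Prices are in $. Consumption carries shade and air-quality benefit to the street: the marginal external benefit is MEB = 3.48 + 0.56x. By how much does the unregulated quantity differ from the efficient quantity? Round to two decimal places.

3.44 units

Market equilibrium (private): 15.32 + 1.81x = 186.48 - 4.31x → x_m = 27.9673.
Social marginal benefit = demand + MEB = 189.96 - 3.75x.
Set SMB = MC: 189.96 - 3.75x = 15.32 + 1.81x → x* = 31.4101.
Gap = |27.9673 − 31.4101| = 3.4428.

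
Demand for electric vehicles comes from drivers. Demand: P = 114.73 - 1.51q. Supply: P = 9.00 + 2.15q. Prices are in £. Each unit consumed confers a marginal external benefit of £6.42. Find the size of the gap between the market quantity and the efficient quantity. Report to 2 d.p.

1.75 units

Market equilibrium (private): 9.00 + 2.15q = 114.73 - 1.51q → q_m = 28.8880.
Social marginal benefit = demand + MEB = 121.15 - 1.51q.
Set SMB = MC: 121.15 - 1.51q = 9.00 + 2.15q → q* = 30.6421.
Gap = |28.8880 − 30.6421| = 1.7541.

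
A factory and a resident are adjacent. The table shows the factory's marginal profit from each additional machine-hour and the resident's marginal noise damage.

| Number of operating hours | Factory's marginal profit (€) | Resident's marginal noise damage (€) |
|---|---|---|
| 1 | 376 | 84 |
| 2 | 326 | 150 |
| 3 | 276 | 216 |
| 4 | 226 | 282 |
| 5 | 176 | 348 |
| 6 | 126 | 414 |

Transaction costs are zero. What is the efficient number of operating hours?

3

Bargaining reaches the level where marginal profit last exceeds marginal noise damage.
That holds through level 3 (276 ≥ 216) but not at 4 (226 < 282).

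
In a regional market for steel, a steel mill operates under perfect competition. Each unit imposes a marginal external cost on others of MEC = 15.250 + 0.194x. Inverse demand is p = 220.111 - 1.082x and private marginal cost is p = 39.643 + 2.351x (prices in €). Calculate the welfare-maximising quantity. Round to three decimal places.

Social marginal cost = private MC + MEC = 54.893 + 2.545x.
Set SMC = demand: 54.893 + 2.545x = 220.111 - 1.082x → x* = 45.5522.

x* = 45.552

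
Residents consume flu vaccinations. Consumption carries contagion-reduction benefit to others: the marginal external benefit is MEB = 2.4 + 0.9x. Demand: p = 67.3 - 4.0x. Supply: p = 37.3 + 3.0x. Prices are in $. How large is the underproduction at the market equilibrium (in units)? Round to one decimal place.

Market equilibrium (private): 37.3 + 3.0x = 67.3 - 4.0x → x_m = 4.2857.
Social marginal benefit = demand + MEB = 69.7 - 3.1x.
Set SMB = MC: 69.7 - 3.1x = 37.3 + 3.0x → x* = 5.3115.
Gap = |4.2857 − 5.3115| = 1.0258.

1.0 units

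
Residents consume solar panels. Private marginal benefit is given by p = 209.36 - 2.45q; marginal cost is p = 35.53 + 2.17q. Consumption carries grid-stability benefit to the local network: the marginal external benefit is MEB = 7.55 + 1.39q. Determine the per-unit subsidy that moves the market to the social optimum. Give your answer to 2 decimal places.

subsidy = 85.61 per unit

Social marginal benefit = demand + MEB = 216.91 - 1.06q.
Set SMB = MC: 216.91 - 1.06q = 35.53 + 2.17q → q* = 56.1548.
The Pigouvian subsidy equals MEB at q*: 7.55 + 1.39×56.1548 = 85.6052.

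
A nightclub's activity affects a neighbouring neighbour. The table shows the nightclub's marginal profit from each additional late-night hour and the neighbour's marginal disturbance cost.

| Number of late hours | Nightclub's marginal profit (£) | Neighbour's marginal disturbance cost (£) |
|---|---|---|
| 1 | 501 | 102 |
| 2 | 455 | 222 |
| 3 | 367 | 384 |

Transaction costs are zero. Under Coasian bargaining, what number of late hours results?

2

Bargaining reaches the level where marginal profit last exceeds marginal disturbance cost.
That holds through level 2 (455 ≥ 222) but not at 3 (367 < 384).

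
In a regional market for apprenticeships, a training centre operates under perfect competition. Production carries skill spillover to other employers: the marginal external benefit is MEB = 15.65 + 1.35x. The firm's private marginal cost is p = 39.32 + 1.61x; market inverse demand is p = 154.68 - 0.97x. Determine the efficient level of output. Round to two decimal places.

x* = 106.51

Social marginal cost = private MC − MEB = 23.67 + 0.26x.
Set SMC = demand: 23.67 + 0.26x = 154.68 - 0.97x → x* = 106.5122.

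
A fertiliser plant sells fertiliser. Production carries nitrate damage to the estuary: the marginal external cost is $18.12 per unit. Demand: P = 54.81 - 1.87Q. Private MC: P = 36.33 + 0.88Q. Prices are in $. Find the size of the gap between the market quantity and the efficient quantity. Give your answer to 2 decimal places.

Market equilibrium (private): 36.33 + 0.88Q = 54.81 - 1.87Q → Q_m = 6.7200.
Social marginal cost = private MC + MEC = 54.45 + 0.88Q.
Set SMC = demand: 54.45 + 0.88Q = 54.81 - 1.87Q → Q* = 0.1309.
Gap = |6.7200 − 0.1309| = 6.5891.

6.59 units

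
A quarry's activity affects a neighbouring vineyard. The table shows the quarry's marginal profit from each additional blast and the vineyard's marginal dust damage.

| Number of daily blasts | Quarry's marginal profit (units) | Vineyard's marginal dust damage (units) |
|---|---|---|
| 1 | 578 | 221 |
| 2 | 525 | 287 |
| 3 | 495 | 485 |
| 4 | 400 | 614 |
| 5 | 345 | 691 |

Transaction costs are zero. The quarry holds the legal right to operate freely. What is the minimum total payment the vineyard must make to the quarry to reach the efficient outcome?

Left alone the quarry would choose level 5 (marginal profit stays positive).
Efficient level: k* = 3 (marginal profit ≥ marginal dust damage through 3).
The vineyard must at least cover the quarry's forgone profit from cutting 5→3: 400 + 345 = 745.

745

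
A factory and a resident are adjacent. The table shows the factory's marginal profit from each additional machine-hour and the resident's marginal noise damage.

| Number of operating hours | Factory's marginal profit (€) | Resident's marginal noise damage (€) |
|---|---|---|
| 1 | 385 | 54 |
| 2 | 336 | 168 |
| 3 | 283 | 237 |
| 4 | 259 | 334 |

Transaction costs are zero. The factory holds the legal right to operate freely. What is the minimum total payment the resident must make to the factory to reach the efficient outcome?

Left alone the factory would choose level 4 (marginal profit stays positive).
Efficient level: k* = 3 (marginal profit ≥ marginal noise damage through 3).
The resident must at least cover the factory's forgone profit from cutting 4→3: 259 = 259.

€259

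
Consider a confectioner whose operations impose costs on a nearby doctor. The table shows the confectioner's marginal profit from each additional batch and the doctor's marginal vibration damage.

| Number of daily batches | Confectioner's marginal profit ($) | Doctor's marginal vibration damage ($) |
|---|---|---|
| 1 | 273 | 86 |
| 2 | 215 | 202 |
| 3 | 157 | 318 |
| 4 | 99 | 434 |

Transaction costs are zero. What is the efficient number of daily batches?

Bargaining reaches the level where marginal profit last exceeds marginal vibration damage.
That holds through level 2 (215 ≥ 202) but not at 3 (157 < 318).

2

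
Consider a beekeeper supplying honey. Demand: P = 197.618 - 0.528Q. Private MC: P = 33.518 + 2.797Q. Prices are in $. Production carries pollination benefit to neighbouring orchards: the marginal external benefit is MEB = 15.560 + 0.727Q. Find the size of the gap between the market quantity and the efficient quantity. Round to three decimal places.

19.800 units

Market equilibrium (private): 33.518 + 2.797Q = 197.618 - 0.528Q → Q_m = 49.3534.
Social marginal cost = private MC − MEB = 17.958 + 2.070Q.
Set SMC = demand: 17.958 + 2.070Q = 197.618 - 0.528Q → Q* = 69.1532.
Gap = |49.3534 − 69.1532| = 19.7998.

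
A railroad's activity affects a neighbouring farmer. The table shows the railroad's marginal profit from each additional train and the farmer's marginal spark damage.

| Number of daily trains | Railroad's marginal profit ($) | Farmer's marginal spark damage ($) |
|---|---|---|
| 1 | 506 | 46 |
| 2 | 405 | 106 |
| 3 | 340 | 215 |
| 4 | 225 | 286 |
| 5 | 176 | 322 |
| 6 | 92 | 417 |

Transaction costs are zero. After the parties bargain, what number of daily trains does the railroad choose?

Bargaining reaches the level where marginal profit last exceeds marginal spark damage.
That holds through level 3 (340 ≥ 215) but not at 4 (225 < 286).

3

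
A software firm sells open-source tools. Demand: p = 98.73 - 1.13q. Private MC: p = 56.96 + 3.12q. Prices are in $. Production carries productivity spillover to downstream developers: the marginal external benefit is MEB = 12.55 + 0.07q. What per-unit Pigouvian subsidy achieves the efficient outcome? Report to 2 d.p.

subsidy = $13.46 per unit

Social marginal cost = private MC − MEB = 44.41 + 3.05q.
Set SMC = demand: 44.41 + 3.05q = 98.73 - 1.13q → q* = 12.9952.
The Pigouvian subsidy equals MEB at q*: 12.55 + 0.07×12.9952 = 13.4597.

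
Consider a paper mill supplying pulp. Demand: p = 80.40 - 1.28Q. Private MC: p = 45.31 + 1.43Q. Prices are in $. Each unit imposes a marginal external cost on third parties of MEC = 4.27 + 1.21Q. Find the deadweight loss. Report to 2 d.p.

DWL = $50.70

Market equilibrium (private): 45.31 + 1.43Q = 80.40 - 1.28Q → Q_m = 12.9483.
Social marginal cost = private MC + MEC = 49.58 + 2.64Q.
Set SMC = demand: 49.58 + 2.64Q = 80.40 - 1.28Q → Q* = 7.8622.
Between Q* and Q_m the wedge SMC − demand runs linearly from 0 to MEC(Q_m), so the loss is a triangle.
DWL = ½ × 5.0861 × 19.9375 = 50.7021.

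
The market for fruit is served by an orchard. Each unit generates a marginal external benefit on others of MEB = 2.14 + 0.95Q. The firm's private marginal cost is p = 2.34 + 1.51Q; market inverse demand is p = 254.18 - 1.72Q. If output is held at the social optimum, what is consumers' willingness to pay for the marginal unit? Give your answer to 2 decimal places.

Social marginal cost = private MC − MEB = 0.20 + 0.56Q.
Set SMC = demand: 0.20 + 0.56Q = 254.18 - 1.72Q → Q* = 111.3947.
Consumer price on the demand curve at Q*: 254.18 − 1.72×111.3947 = 62.5811.

P = 62.58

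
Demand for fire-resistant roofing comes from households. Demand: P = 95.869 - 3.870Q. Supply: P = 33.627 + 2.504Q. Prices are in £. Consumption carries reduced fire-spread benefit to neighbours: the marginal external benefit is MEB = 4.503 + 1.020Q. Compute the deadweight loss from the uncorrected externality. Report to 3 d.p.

Market equilibrium (private): 33.627 + 2.504Q = 95.869 - 3.870Q → Q_m = 9.7650.
Social marginal benefit = demand + MEB = 100.372 - 2.850Q.
Set SMB = MC: 100.372 - 2.850Q = 33.627 + 2.504Q → Q* = 12.4664.
Between Q* and Q_m the wedge SMB − MC runs linearly from 0 to MEB(Q_m), so the loss is a triangle.
DWL = ½ × 2.7014 × 14.4633 = 19.5356.

DWL = £19.536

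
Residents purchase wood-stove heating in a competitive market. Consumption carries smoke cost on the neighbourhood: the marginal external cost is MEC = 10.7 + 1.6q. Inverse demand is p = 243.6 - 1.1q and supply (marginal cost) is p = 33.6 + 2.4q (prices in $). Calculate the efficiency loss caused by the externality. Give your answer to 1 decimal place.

Market equilibrium (private): 33.6 + 2.4q = 243.6 - 1.1q → q_m = 60.0000.
Social marginal benefit = demand − MEC = 232.9 - 2.7q.
Set SMB = MC: 232.9 - 2.7q = 33.6 + 2.4q → q* = 39.0784.
Between q* and q_m the wedge MC − SMB runs linearly from 0 to MEC(q_m), so the loss is a triangle.
DWL = ½ × 20.9216 × 106.7000 = 1116.1674.

DWL = $1116.2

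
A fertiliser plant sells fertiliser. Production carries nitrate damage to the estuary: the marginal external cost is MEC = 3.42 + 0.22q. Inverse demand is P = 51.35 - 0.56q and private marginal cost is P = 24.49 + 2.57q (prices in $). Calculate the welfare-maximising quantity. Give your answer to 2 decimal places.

Social marginal cost = private MC + MEC = 27.91 + 2.79q.
Set SMC = demand: 27.91 + 2.79q = 51.35 - 0.56q → q* = 6.9970.

q* = 7.00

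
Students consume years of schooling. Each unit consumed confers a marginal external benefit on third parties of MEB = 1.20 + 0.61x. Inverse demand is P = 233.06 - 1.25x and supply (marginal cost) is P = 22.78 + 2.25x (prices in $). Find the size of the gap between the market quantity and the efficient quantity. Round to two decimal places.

Market equilibrium (private): 22.78 + 2.25x = 233.06 - 1.25x → x_m = 60.0800.
Social marginal benefit = demand + MEB = 234.26 - 0.64x.
Set SMB = MC: 234.26 - 0.64x = 22.78 + 2.25x → x* = 73.1765.
Gap = |60.0800 − 73.1765| = 13.0965.

13.10 units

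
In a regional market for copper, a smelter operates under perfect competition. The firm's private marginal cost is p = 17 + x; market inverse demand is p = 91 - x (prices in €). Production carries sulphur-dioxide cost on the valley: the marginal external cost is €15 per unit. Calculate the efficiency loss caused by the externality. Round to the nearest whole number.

Market equilibrium (private): 17 + x = 91 - x → x_m = 37.0000.
Social marginal cost = private MC + MEC = 32 + x.
Set SMC = demand: 32 + x = 91 - x → x* = 29.5000.
Between x* and x_m the wedge SMC − demand runs linearly from 0 to MEC(x_m), so the loss is a triangle.
DWL = ½ × 7.5000 × 15.0000 = 56.2500.

DWL = €56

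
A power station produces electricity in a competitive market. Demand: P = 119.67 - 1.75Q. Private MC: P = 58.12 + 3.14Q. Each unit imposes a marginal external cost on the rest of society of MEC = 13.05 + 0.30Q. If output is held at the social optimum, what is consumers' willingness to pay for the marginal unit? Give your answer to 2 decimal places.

P = 103.32

Social marginal cost = private MC + MEC = 71.17 + 3.44Q.
Set SMC = demand: 71.17 + 3.44Q = 119.67 - 1.75Q → Q* = 9.3449.
Consumer price on the demand curve at Q*: 119.67 − 1.75×9.3449 = 103.3164.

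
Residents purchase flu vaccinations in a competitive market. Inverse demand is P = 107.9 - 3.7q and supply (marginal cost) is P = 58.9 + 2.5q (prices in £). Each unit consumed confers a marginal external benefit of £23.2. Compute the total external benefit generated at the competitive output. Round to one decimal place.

£183.4

Market equilibrium (private): 58.9 + 2.5q = 107.9 - 3.7q → q_m = 7.9032.
Total external benefit = MEB × q_m = 23.2 × 7.9032 = 183.3542.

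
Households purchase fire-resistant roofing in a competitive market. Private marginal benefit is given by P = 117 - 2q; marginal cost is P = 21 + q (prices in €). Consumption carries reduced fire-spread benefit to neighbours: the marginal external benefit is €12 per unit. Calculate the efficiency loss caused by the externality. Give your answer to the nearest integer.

DWL = €24

Market equilibrium (private): 21 + q = 117 - 2q → q_m = 32.0000.
Social marginal benefit = demand + MEB = 129 - 2q.
Set SMB = MC: 129 - 2q = 21 + q → q* = 36.0000.
Between q* and q_m the wedge SMB − MC runs linearly from 0 to MEB(q_m), so the loss is a triangle.
DWL = ½ × 4.0000 × 12.0000 = 24.0000.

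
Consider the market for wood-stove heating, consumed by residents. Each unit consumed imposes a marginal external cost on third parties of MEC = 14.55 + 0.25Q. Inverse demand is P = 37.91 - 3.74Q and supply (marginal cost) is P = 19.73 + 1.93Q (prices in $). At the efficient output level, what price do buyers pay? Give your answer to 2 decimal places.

P = $35.62

Social marginal benefit = demand − MEC = 23.36 - 3.99Q.
Set SMB = MC: 23.36 - 3.99Q = 19.73 + 1.93Q → Q* = 0.6132.
Consumer price on the demand curve at Q*: 37.91 − 3.74×0.6132 = 35.6166.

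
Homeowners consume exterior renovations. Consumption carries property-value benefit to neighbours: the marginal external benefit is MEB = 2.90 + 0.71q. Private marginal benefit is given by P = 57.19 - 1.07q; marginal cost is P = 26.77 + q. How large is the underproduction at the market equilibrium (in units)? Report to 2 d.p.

Market equilibrium (private): 26.77 + q = 57.19 - 1.07q → q_m = 14.6957.
Social marginal benefit = demand + MEB = 60.09 - 0.36q.
Set SMB = MC: 60.09 - 0.36q = 26.77 + q → q* = 24.5000.
Gap = |14.6957 − 24.5000| = 9.8043.

9.80 units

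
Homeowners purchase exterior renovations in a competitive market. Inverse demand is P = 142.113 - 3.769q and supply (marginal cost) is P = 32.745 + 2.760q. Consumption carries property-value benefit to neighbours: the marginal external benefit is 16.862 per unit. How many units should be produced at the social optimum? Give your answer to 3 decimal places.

q* = 19.334

Social marginal benefit = demand + MEB = 158.975 - 3.769q.
Set SMB = MC: 158.975 - 3.769q = 32.745 + 2.760q → q* = 19.3337.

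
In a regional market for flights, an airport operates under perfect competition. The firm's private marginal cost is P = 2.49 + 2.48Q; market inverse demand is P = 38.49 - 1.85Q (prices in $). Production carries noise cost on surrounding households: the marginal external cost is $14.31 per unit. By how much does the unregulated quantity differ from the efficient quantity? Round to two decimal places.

Market equilibrium (private): 2.49 + 2.48Q = 38.49 - 1.85Q → Q_m = 8.3141.
Social marginal cost = private MC + MEC = 16.80 + 2.48Q.
Set SMC = demand: 16.80 + 2.48Q = 38.49 - 1.85Q → Q* = 5.0092.
Gap = |8.3141 − 5.0092| = 3.3049.

3.30 units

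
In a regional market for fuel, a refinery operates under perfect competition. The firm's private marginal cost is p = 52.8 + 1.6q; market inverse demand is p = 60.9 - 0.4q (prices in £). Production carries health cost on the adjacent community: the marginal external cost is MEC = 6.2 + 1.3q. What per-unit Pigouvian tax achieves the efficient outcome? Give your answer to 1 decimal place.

Social marginal cost = private MC + MEC = 59.0 + 2.9q.
Set SMC = demand: 59.0 + 2.9q = 60.9 - 0.4q → q* = 0.5758.
The Pigouvian tax equals MEC at q*: 6.2 + 1.3×0.5758 = 6.9485.

tax = £6.9 per unit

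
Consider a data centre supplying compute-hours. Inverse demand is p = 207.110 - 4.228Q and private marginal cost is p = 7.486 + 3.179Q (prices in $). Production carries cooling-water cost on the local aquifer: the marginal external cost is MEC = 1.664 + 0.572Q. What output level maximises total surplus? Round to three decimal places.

Social marginal cost = private MC + MEC = 9.150 + 3.751Q.
Set SMC = demand: 9.150 + 3.751Q = 207.110 - 4.228Q → Q* = 24.8101.

Q* = 24.810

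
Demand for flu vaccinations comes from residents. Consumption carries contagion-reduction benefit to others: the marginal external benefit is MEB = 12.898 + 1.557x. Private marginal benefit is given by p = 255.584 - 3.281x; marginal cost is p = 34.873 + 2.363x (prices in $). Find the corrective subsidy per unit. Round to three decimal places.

subsidy = $101.895 per unit

Social marginal benefit = demand + MEB = 268.482 - 1.724x.
Set SMB = MC: 268.482 - 1.724x = 34.873 + 2.363x → x* = 57.1590.
The Pigouvian subsidy equals MEB at x*: 12.898 + 1.557×57.1590 = 101.8946.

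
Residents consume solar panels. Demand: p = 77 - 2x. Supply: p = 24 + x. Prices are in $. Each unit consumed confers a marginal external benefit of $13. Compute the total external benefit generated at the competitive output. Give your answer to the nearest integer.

$230

Market equilibrium (private): 24 + x = 77 - 2x → x_m = 17.6667.
Total external benefit = MEB × x_m = 13 × 17.6667 = 229.6671.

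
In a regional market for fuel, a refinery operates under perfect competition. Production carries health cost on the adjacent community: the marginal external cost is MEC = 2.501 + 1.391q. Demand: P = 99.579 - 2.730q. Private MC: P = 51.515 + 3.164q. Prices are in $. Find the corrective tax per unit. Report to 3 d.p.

tax = $11.201 per unit

Social marginal cost = private MC + MEC = 54.016 + 4.555q.
Set SMC = demand: 54.016 + 4.555q = 99.579 - 2.730q → q* = 6.2544.
The Pigouvian tax equals MEC at q*: 2.501 + 1.391×6.2544 = 11.2009.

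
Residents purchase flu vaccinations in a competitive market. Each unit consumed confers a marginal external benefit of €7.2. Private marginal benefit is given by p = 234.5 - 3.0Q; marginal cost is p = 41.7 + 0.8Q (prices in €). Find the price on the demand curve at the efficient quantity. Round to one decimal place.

P = €76.6

Social marginal benefit = demand + MEB = 241.7 - 3.0Q.
Set SMB = MC: 241.7 - 3.0Q = 41.7 + 0.8Q → Q* = 52.6316.
Consumer price on the demand curve at Q*: 234.5 − 3.0×52.6316 = 76.6052.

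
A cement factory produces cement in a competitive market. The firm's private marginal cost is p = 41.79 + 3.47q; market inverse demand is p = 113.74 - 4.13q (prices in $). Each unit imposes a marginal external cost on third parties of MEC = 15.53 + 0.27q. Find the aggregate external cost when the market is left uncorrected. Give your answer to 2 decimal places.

$159.12

Market equilibrium (private): 41.79 + 3.47q = 113.74 - 4.13q → q_m = 9.4671.
Total external cost = ∫₀^{q_m} (15.53 + 0.27q) dq = 15.53×9.4671 + ½×0.27×9.4671² = 159.1236.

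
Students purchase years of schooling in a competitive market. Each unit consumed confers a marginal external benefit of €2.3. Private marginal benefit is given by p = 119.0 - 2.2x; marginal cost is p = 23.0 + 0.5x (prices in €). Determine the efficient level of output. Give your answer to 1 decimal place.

x* = 36.4

Social marginal benefit = demand + MEB = 121.3 - 2.2x.
Set SMB = MC: 121.3 - 2.2x = 23.0 + 0.5x → x* = 36.4074.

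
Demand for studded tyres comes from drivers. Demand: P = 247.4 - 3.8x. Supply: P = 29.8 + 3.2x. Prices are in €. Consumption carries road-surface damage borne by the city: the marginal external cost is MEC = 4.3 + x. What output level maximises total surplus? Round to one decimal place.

Social marginal benefit = demand − MEC = 243.1 - 4.8x.
Set SMB = MC: 243.1 - 4.8x = 29.8 + 3.2x → x* = 26.6625.

x* = 26.7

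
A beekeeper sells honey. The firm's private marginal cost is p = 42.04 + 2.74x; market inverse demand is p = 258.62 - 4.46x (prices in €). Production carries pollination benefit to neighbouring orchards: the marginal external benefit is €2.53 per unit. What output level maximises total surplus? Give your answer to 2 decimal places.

x* = 30.43

Social marginal cost = private MC − MEB = 39.51 + 2.74x.
Set SMC = demand: 39.51 + 2.74x = 258.62 - 4.46x → x* = 30.4319.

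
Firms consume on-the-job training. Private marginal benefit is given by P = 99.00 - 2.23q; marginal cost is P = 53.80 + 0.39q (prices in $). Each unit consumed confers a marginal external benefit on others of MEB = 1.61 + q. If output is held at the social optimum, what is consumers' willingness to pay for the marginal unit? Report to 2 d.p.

Social marginal benefit = demand + MEB = 100.61 - 1.23q.
Set SMB = MC: 100.61 - 1.23q = 53.80 + 0.39q → q* = 28.8951.
Consumer price on the demand curve at q*: 99.00 − 2.23×28.8951 = 34.5639.

P = $34.56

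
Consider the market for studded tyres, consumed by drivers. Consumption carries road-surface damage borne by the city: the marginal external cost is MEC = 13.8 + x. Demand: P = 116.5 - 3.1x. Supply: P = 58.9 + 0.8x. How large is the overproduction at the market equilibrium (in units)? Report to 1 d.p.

5.8 units

Market equilibrium (private): 58.9 + 0.8x = 116.5 - 3.1x → x_m = 14.7692.
Social marginal benefit = demand − MEC = 102.7 - 4.1x.
Set SMB = MC: 102.7 - 4.1x = 58.9 + 0.8x → x* = 8.9388.
Gap = |14.7692 − 8.9388| = 5.8304.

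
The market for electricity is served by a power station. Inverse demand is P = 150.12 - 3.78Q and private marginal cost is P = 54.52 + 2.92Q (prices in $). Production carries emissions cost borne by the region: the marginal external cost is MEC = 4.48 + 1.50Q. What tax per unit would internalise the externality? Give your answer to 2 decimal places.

tax = $21.15 per unit

Social marginal cost = private MC + MEC = 59.00 + 4.42Q.
Set SMC = demand: 59.00 + 4.42Q = 150.12 - 3.78Q → Q* = 11.1122.
The Pigouvian tax equals MEC at Q*: 4.48 + 1.50×11.1122 = 21.1483.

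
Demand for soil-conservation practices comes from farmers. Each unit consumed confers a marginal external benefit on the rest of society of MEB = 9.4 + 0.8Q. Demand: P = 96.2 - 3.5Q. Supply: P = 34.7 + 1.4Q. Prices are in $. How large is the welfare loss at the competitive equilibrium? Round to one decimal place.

DWL = $46.1

Market equilibrium (private): 34.7 + 1.4Q = 96.2 - 3.5Q → Q_m = 12.5510.
Social marginal benefit = demand + MEB = 105.6 - 2.7Q.
Set SMB = MC: 105.6 - 2.7Q = 34.7 + 1.4Q → Q* = 17.2927.
Between Q* and Q_m the wedge SMB − MC runs linearly from 0 to MEB(Q_m), so the loss is a triangle.
DWL = ½ × 4.7417 × 19.4408 = 46.0912.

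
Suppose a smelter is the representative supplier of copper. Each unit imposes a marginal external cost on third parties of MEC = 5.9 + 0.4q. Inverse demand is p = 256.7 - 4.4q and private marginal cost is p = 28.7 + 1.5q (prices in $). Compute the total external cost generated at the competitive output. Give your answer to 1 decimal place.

$526.7

Market equilibrium (private): 28.7 + 1.5q = 256.7 - 4.4q → q_m = 38.6441.
Total external cost = ∫₀^{q_m} (5.9 + 0.4q) dq = 5.9×38.6441 + ½×0.4×38.6441² = 526.6735.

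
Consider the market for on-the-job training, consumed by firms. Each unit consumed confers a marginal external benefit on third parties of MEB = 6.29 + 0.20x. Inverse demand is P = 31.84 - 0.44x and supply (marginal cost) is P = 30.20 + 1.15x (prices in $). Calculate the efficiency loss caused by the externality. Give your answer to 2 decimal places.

Market equilibrium (private): 30.20 + 1.15x = 31.84 - 0.44x → x_m = 1.0314.
Social marginal benefit = demand + MEB = 38.13 - 0.24x.
Set SMB = MC: 38.13 - 0.24x = 30.20 + 1.15x → x* = 5.7050.
The welfare-loss triangle has base |x_m − x*| and height MEB(x_m) (the vertical gap between SMB and MC is zero at x* and MEB at x_m).
DWL = ½ × 4.6736 × 6.4963 = 15.1806.

DWL = $15.18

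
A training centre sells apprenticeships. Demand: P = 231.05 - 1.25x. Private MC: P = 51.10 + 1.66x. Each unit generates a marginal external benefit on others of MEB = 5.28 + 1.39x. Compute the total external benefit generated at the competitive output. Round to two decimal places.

2984.19

Market equilibrium (private): 51.10 + 1.66x = 231.05 - 1.25x → x_m = 61.8385.
Total external benefit = ∫₀^{x_m} (5.28 + 1.39x) dx = 5.28×61.8385 + ½×1.39×61.8385² = 2984.1873.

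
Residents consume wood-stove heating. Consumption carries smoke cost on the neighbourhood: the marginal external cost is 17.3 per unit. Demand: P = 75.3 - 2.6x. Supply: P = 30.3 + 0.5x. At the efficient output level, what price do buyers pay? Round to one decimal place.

P = 52.1

Social marginal benefit = demand − MEC = 58.0 - 2.6x.
Set SMB = MC: 58.0 - 2.6x = 30.3 + 0.5x → x* = 8.9355.
Consumer price on the demand curve at x*: 75.3 − 2.6×8.9355 = 52.0677.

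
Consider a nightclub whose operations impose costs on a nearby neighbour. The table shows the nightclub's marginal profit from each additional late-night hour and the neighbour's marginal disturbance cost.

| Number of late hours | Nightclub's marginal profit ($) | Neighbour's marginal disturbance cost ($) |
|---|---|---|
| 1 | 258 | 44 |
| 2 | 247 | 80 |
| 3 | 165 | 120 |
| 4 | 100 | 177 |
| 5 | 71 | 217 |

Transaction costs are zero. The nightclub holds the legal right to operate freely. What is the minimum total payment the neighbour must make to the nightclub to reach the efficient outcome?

Left alone the nightclub would choose level 5 (marginal profit stays positive).
Efficient level: k* = 3 (marginal profit ≥ marginal disturbance cost through 3).
The neighbour must at least cover the nightclub's forgone profit from cutting 5→3: 100 + 71 = 171.

$171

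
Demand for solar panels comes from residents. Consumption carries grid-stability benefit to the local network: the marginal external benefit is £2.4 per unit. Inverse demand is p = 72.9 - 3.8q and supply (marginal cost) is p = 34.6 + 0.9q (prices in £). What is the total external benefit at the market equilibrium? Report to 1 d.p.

£19.6

Market equilibrium (private): 34.6 + 0.9q = 72.9 - 3.8q → q_m = 8.1489.
Total external benefit = MEB × q_m = 2.4 × 8.1489 = 19.5574.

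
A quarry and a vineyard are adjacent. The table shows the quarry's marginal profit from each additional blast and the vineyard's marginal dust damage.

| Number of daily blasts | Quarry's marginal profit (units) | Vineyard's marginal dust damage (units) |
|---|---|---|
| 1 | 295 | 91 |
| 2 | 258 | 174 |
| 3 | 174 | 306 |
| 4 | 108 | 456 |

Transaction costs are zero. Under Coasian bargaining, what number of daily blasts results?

Bargaining reaches the level where marginal profit last exceeds marginal dust damage.
That holds through level 2 (258 ≥ 174) but not at 3 (174 < 306).

2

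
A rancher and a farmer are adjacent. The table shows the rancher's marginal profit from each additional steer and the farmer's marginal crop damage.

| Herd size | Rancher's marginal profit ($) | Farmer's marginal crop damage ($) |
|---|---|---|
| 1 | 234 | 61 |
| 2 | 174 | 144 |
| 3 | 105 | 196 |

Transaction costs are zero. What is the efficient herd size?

2

Bargaining reaches the level where marginal profit last exceeds marginal crop damage.
That holds through level 2 (174 ≥ 144) but not at 3 (105 < 196).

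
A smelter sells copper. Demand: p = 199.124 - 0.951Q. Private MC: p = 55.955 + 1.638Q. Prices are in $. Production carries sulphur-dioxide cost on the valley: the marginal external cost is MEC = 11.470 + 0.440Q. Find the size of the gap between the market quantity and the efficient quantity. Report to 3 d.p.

11.820 units

Market equilibrium (private): 55.955 + 1.638Q = 199.124 - 0.951Q → Q_m = 55.2990.
Social marginal cost = private MC + MEC = 67.425 + 2.078Q.
Set SMC = demand: 67.425 + 2.078Q = 199.124 - 0.951Q → Q* = 43.4794.
Gap = |55.2990 − 43.4794| = 11.8196.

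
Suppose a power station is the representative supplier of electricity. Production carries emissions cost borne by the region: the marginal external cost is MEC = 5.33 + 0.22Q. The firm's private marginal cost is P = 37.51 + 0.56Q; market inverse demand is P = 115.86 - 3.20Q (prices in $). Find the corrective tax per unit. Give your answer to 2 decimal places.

tax = $9.37 per unit

Social marginal cost = private MC + MEC = 42.84 + 0.78Q.
Set SMC = demand: 42.84 + 0.78Q = 115.86 - 3.20Q → Q* = 18.3467.
The Pigouvian tax equals MEC at Q*: 5.33 + 0.22×18.3467 = 9.3663.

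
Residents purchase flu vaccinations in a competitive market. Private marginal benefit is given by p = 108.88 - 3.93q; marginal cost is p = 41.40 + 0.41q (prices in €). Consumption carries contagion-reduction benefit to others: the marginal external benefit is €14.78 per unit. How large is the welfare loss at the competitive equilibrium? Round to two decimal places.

Market equilibrium (private): 41.40 + 0.41q = 108.88 - 3.93q → q_m = 15.5484.
Social marginal benefit = demand + MEB = 123.66 - 3.93q.
Set SMB = MC: 123.66 - 3.93q = 41.40 + 0.41q → q* = 18.9539.
Height of the DWL triangle at q_m is SMB(q_m) − MC(q_m) = MEB(q_m) = 14.7800.
DWL = ½ × 3.4055 × 14.7800 = 25.1666.

DWL = €25.17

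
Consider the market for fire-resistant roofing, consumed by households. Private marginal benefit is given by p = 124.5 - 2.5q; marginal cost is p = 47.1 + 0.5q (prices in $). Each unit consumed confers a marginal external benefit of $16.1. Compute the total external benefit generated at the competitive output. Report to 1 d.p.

$415.4

Market equilibrium (private): 47.1 + 0.5q = 124.5 - 2.5q → q_m = 25.8000.
Total external benefit = MEB × q_m = 16.1 × 25.8000 = 415.3800.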